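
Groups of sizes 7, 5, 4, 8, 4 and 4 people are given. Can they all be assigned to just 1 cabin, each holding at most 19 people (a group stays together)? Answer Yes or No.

No

Total = 32 people; ⌈32/19⌉ = 2.
At least 2 cabins are required, but only 1 is allowed.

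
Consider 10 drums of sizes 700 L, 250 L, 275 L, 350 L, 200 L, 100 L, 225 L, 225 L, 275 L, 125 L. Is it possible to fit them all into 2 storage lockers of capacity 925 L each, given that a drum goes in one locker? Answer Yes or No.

Total = 2725 L; ⌈2725/925⌉ = 3.
At least 3 storage lockers are required, but only 2 are allowed.

No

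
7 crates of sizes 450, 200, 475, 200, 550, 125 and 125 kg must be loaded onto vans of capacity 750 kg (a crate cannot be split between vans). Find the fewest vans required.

Total = 550 + 475 + 450 + 200 + 200 + 125 + 125 = 2125 kg.
Lower bound: ⌈2125/750⌉ = 3 vans.
A packing using 3 vans:
  van 1: 550 + 200 = 750
  van 2: 475 + 200 = 675
  van 3: 450 + 125 + 125 = 700
This matches the lower bound, so 3 is optimal.

3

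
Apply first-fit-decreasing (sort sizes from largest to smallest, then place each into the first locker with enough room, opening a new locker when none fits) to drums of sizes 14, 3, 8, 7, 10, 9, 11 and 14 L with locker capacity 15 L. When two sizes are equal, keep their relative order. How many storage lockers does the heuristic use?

Sorted descending: 14, 14, 11, 10, 9, 8, 7, 3.
  14 → locker 1 (new)  [load 14/15]
  14 → locker 2 (new)  [load 14/15]
  11 → locker 3 (new)  [load 11/15]
  10 → locker 4 (new)  [load 10/15]
  9 → locker 5 (new)  [load 9/15]
  8 → locker 6 (new)  [load 8/15]
  7 → locker 6  [load 15/15]
  3 → locker 3  [load 14/15]
6 storage lockers opened.

6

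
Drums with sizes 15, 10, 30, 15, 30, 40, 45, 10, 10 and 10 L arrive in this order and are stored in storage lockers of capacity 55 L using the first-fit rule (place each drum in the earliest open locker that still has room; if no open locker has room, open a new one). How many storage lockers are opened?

4

  15 → locker 1 (new)  [load 15/55]
  10 → locker 1  [load 25/55]
  30 → locker 1  [load 55/55]
  15 → locker 2 (new)  [load 15/55]
  30 → locker 2  [load 45/55]
  40 → locker 3 (new)  [load 40/55]
  45 → locker 4 (new)  [load 45/55]
  10 → locker 2  [load 55/55]
  10 → locker 3  [load 50/55]
  10 → locker 4  [load 55/55]
4 storage lockers opened.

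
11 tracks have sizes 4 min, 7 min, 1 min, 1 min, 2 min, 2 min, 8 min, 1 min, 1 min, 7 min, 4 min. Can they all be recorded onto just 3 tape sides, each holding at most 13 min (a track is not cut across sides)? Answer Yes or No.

Yes

A valid assignment using 3 tape sides:
  side 1: 8 + 4 + 1 = 13
  side 2: 7 + 4 + 2 = 13
  side 3: 7 + 2 + 1 + 1 + 1 = 12
Every load is within 13 min, so 3 tape sides suffice.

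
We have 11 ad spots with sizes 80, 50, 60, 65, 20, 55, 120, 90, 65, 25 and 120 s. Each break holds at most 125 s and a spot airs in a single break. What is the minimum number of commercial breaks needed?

Total = 120 + 120 + 90 + 80 + 65 + 65 + 60 + 55 + 50 + 25 + 20 = 750 s.
Lower bound: ⌈750/125⌉ = 6 commercial breaks.
A packing using 7 commercial breaks:
  break 1: 120 = 120
  break 2: 120 = 120
  break 3: 90 + 25 = 115
  break 4: 80 + 20 = 100
  break 5: 65 + 60 = 125
  break 6: 65 + 55 = 120
  break 7: 50 = 50
No arrangement into 6 commercial breaks stays within capacity, so 7 is optimal.

7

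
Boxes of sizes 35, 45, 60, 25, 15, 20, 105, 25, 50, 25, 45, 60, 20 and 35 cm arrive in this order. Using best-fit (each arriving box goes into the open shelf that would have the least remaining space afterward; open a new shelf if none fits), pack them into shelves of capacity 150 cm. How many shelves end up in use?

4

  35 → shelf 1 (new)  [load 35/150]
  45 → shelf 1  [load 80/150]
  60 → shelf 1  [load 140/150]
  25 → shelf 2 (new)  [load 25/150]
  15 → shelf 2  [load 40/150]
  20 → shelf 2  [load 60/150]
  105 → shelf 3 (new)  [load 105/150]
  25 → shelf 3  [load 130/150]
  50 → shelf 2  [load 110/150]
  25 → shelf 2  [load 135/150]
  45 → shelf 4 (new)  [load 45/150]
  60 → shelf 4  [load 105/150]
  20 → shelf 3  [load 150/150]
  35 → shelf 4  [load 140/150]
4 shelves opened.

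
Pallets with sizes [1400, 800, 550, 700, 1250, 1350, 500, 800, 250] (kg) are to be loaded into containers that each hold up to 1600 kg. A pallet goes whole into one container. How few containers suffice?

6

Total = 1400 + 1350 + 1250 + 800 + 800 + 700 + 550 + 500 + 250 = 7600 kg.
Lower bound: ⌈7600/1600⌉ = 5 containers.
A packing using 6 containers:
  container 1: 1400 = 1400
  container 2: 1350 + 250 = 1600
  container 3: 1250 = 1250
  container 4: 800 + 800 = 1600
  container 5: 700 + 550 = 1250
  container 6: 500 = 500
No arrangement into 5 containers stays within capacity, so 6 is optimal.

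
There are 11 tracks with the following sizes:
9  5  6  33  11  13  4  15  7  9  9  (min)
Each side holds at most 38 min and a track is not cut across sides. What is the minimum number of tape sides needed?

4

Total = 33 + 15 + 13 + 11 + 9 + 9 + 9 + 7 + 6 + 5 + 4 = 121 min.
Lower bound: ⌈121/38⌉ = 4 tape sides.
A packing using 4 tape sides:
  side 1: 33 + 5 = 38
  side 2: 15 + 13 + 9 = 37
  side 3: 11 + 9 + 9 + 7 = 36
  side 4: 6 + 4 = 10
This matches the lower bound, so 4 is optimal.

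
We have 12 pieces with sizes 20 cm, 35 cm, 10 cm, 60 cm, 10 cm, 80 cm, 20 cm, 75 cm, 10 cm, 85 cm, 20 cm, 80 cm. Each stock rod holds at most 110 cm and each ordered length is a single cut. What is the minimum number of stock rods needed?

Total = 85 + 80 + 80 + 75 + 60 + 35 + 20 + 20 + 20 + 10 + 10 + 10 = 505 cm.
Lower bound: ⌈505/110⌉ = 5 stock rods.
A packing using 5 stock rods:
  stock rod 1: 85 + 20 = 105
  stock rod 2: 80 + 20 + 10 = 110
  stock rod 3: 80 + 20 + 10 = 110
  stock rod 4: 75 + 35 = 110
  stock rod 5: 60 + 10 = 70
This matches the lower bound, so 5 is optimal.

5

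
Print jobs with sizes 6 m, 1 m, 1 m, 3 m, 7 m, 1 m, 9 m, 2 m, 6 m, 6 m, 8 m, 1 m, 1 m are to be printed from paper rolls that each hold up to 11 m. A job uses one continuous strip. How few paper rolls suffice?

6

Total = 9 + 8 + 7 + 6 + 6 + 6 + 3 + 2 + 1 + 1 + 1 + 1 + 1 = 52 m.
Lower bound: ⌈52/11⌉ = 5 paper rolls.
Also, 6 print jobs each exceed 11/2 m, and no two of those can share a roll, so at least 6 paper rolls are needed.
A packing using 6 paper rolls:
  roll 1: 9 + 2 = 11
  roll 2: 8 + 3 = 11
  roll 3: 7 + 1 + 1 + 1 + 1 = 11
  roll 4: 6 + 1 = 7
  roll 5: 6 = 6
  roll 6: 6 = 6
This matches the lower bound, so 6 is optimal.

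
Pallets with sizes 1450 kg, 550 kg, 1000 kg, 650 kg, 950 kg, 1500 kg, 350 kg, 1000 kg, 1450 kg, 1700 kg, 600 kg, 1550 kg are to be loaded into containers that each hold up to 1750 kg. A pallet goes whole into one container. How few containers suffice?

Total = 1700 + 1550 + 1500 + 1450 + 1450 + 1000 + 1000 + 950 + 650 + 600 + 550 + 350 = 12750 kg.
Lower bound: ⌈12750/1750⌉ = 8 containers.
A packing using 9 containers:
  container 1: 1700 = 1700
  container 2: 1550 = 1550
  container 3: 1500 = 1500
  container 4: 1450 = 1450
  container 5: 1450 = 1450
  container 6: 1000 + 650 = 1650
  container 7: 1000 + 600 = 1600
  container 8: 950 + 550 = 1500
  container 9: 350 = 350
No arrangement into 8 containers stays within capacity, so 9 is optimal.

9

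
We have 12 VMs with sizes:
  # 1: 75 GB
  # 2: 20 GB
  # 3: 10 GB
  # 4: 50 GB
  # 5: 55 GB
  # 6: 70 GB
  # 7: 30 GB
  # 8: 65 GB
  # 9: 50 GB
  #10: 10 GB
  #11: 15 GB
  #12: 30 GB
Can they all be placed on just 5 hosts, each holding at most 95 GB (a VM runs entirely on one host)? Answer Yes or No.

Total = 480 GB; ⌈480/95⌉ = 6.
At least 6 hosts are required, but only 5 are allowed.

No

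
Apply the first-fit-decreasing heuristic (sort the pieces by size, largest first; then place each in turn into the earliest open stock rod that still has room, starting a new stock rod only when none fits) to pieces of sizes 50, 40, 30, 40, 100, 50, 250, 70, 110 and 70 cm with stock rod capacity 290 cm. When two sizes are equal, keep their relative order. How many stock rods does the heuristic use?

Sorted descending: 250, 110, 100, 70, 70, 50, 50, 40, 40, 30.
  250 → stock rod 1 (new)  [load 250/290]
  110 → stock rod 2 (new)  [load 110/290]
  100 → stock rod 2  [load 210/290]
  70 → stock rod 2  [load 280/290]
  70 → stock rod 3 (new)  [load 70/290]
  50 → stock rod 3  [load 120/290]
  50 → stock rod 3  [load 170/290]
  40 → stock rod 1  [load 290/290]
  40 → stock rod 3  [load 210/290]
  30 → stock rod 3  [load 240/290]
3 stock rods opened.

3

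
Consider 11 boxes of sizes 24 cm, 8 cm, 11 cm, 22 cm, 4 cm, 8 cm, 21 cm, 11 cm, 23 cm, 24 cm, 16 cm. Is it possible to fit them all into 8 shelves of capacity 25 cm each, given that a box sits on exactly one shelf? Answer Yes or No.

A valid assignment using 8 shelves:
  shelf 1: 24 = 24
  shelf 2: 24 = 24
  shelf 3: 23 = 23
  shelf 4: 22 = 22
  shelf 5: 21 + 4 = 25
  shelf 6: 16 + 8 = 24
  shelf 7: 11 + 11 = 22
  shelf 8: 8 = 8
Every load is within 25 cm, so 8 shelves suffice.

Yes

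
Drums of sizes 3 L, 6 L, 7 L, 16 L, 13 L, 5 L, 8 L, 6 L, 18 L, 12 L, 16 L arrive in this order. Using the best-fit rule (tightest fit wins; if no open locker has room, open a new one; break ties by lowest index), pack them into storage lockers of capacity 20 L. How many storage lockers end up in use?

7

  3 → locker 1 (new)  [load 3/20]
  6 → locker 1  [load 9/20]
  7 → locker 1  [load 16/20]
  16 → locker 2 (new)  [load 16/20]
  13 → locker 3 (new)  [load 13/20]
  5 → locker 3  [load 18/20]
  8 → locker 4 (new)  [load 8/20]
  6 → locker 4  [load 14/20]
  18 → locker 5 (new)  [load 18/20]
  12 → locker 6 (new)  [load 12/20]
  16 → locker 7 (new)  [load 16/20]
7 storage lockers opened.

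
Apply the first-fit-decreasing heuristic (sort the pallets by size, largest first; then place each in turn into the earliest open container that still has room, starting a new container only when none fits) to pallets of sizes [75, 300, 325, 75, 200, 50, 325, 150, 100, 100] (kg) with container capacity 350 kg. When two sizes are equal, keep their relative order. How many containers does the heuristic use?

Sorted descending: 325, 325, 300, 200, 150, 100, 100, 75, 75, 50.
  325 → container 1 (new)  [load 325/350]
  325 → container 2 (new)  [load 325/350]
  300 → container 3 (new)  [load 300/350]
  200 → container 4 (new)  [load 200/350]
  150 → container 4  [load 350/350]
  100 → container 5 (new)  [load 100/350]
  100 → container 5  [load 200/350]
  75 → container 5  [load 275/350]
  75 → container 5  [load 350/350]
  50 → container 3  [load 350/350]
5 containers opened.

5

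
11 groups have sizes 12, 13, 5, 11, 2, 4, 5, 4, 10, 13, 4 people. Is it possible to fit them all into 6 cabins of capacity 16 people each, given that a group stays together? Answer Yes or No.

Yes

A valid assignment using 6 cabins:
  cabin 1: 13 + 2 = 15
  cabin 2: 13 = 13
  cabin 3: 12 + 4 = 16
  cabin 4: 11 + 5 = 16
  cabin 5: 10 + 5 = 15
  cabin 6: 4 + 4 = 8
Every load is within 16 people, so 6 cabins suffice.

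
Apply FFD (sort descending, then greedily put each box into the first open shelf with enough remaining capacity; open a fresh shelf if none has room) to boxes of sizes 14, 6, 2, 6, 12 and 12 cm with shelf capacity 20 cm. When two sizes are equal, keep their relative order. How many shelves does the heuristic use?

3

Sorted descending: 14, 12, 12, 6, 6, 2.
  14 → shelf 1 (new)  [load 14/20]
  12 → shelf 2 (new)  [load 12/20]
  12 → shelf 3 (new)  [load 12/20]
  6 → shelf 1  [load 20/20]
  6 → shelf 2  [load 18/20]
  2 → shelf 2  [load 20/20]
3 shelves opened.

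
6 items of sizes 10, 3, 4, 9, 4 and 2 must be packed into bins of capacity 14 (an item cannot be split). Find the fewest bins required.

3

Total = 10 + 9 + 4 + 4 + 3 + 2 = 32.
Lower bound: ⌈32/14⌉ = 3 bins.
A packing using 3 bins:
  bin 1: 10 + 4 = 14
  bin 2: 9 + 4 = 13
  bin 3: 3 + 2 = 5
This matches the lower bound, so 3 is optimal.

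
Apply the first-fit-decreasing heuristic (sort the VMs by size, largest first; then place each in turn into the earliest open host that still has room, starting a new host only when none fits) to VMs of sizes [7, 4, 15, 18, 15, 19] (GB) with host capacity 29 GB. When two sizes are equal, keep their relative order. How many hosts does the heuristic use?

Sorted descending: 19, 18, 15, 15, 7, 4.
  19 → host 1 (new)  [load 19/29]
  18 → host 2 (new)  [load 18/29]
  15 → host 3 (new)  [load 15/29]
  15 → host 4 (new)  [load 15/29]
  7 → host 1  [load 26/29]
  4 → host 2  [load 22/29]
4 hosts opened.

4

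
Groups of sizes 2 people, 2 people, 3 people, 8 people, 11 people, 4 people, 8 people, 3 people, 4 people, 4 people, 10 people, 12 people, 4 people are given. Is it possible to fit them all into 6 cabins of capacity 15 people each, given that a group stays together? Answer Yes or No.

A valid assignment using 6 cabins:
  cabin 1: 12 + 3 = 15
  cabin 2: 11 + 4 = 15
  cabin 3: 10 + 4 = 14
  cabin 4: 8 + 4 + 3 = 15
  cabin 5: 8 + 4 + 2 = 14
  cabin 6: 2 = 2
Every load is within 15 people, so 6 cabins suffice.

Yes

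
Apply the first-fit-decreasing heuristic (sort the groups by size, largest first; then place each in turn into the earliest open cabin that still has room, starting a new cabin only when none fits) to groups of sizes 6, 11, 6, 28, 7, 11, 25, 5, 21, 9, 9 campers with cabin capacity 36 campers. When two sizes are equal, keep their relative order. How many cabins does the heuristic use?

4

Sorted descending: 28, 25, 21, 11, 11, 9, 9, 7, 6, 6, 5.
  28 → cabin 1 (new)  [load 28/36]
  25 → cabin 2 (new)  [load 25/36]
  21 → cabin 3 (new)  [load 21/36]
  11 → cabin 2  [load 36/36]
  11 → cabin 3  [load 32/36]
  9 → cabin 4 (new)  [load 9/36]
  9 → cabin 4  [load 18/36]
  7 → cabin 1  [load 35/36]
  6 → cabin 4  [load 24/36]
  6 → cabin 4  [load 30/36]
  5 → cabin 4  [load 35/36]
4 cabins opened.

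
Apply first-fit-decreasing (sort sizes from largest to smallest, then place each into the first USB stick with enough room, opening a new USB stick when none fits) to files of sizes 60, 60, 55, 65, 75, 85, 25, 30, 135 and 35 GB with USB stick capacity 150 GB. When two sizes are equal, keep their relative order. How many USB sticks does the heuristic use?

5

Sorted descending: 135, 85, 75, 65, 60, 60, 55, 35, 30, 25.
  135 → USB stick 1 (new)  [load 135/150]
  85 → USB stick 2 (new)  [load 85/150]
  75 → USB stick 3 (new)  [load 75/150]
  65 → USB stick 2  [load 150/150]
  60 → USB stick 3  [load 135/150]
  60 → USB stick 4 (new)  [load 60/150]
  55 → USB stick 4  [load 115/150]
  35 → USB stick 4  [load 150/150]
  30 → USB stick 5 (new)  [load 30/150]
  25 → USB stick 5  [load 55/150]
5 USB sticks opened.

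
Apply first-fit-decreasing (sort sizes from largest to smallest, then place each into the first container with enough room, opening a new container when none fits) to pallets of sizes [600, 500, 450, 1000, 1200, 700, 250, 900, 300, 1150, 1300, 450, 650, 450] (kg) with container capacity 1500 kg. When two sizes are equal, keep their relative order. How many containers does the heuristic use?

Sorted descending: 1300, 1200, 1150, 1000, 900, 700, 650, 600, 500, 450, 450, 450, 300, 250.
  1300 → container 1 (new)  [load 1300/1500]
  1200 → container 2 (new)  [load 1200/1500]
  1150 → container 3 (new)  [load 1150/1500]
  1000 → container 4 (new)  [load 1000/1500]
  900 → container 5 (new)  [load 900/1500]
  700 → container 6 (new)  [load 700/1500]
  650 → container 6  [load 1350/1500]
  600 → container 5  [load 1500/1500]
  500 → container 4  [load 1500/1500]
  450 → container 7 (new)  [load 450/1500]
  450 → container 7  [load 900/1500]
  450 → container 7  [load 1350/1500]
  300 → container 2  [load 1500/1500]
  250 → container 3  [load 1400/1500]
7 containers opened.

7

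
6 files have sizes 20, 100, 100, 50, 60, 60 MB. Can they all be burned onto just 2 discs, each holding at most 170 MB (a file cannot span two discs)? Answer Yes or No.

No

Total = 390 MB; ⌈390/170⌉ = 3.
At least 3 discs are required, but only 2 are allowed.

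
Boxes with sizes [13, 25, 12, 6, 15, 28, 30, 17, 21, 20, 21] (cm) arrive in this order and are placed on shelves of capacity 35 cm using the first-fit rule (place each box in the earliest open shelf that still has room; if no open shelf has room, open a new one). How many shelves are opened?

8

  13 → shelf 1 (new)  [load 13/35]
  25 → shelf 2 (new)  [load 25/35]
  12 → shelf 1  [load 25/35]
  6 → shelf 1  [load 31/35]
  15 → shelf 3 (new)  [load 15/35]
  28 → shelf 4 (new)  [load 28/35]
  30 → shelf 5 (new)  [load 30/35]
  17 → shelf 3  [load 32/35]
  21 → shelf 6 (new)  [load 21/35]
  20 → shelf 7 (new)  [load 20/35]
  21 → shelf 8 (new)  [load 21/35]
8 shelves opened.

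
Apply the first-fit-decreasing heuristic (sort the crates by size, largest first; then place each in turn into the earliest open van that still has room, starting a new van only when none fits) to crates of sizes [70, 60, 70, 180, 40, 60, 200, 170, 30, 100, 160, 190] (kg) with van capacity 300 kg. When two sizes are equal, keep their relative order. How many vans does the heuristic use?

5

Sorted descending: 200, 190, 180, 170, 160, 100, 70, 70, 60, 60, 40, 30.
  200 → van 1 (new)  [load 200/300]
  190 → van 2 (new)  [load 190/300]
  180 → van 3 (new)  [load 180/300]
  170 → van 4 (new)  [load 170/300]
  160 → van 5 (new)  [load 160/300]
  100 → van 1  [load 300/300]
  70 → van 2  [load 260/300]
  70 → van 3  [load 250/300]
  60 → van 4  [load 230/300]
  60 → van 4  [load 290/300]
  40 → van 2  [load 300/300]
  30 → van 3  [load 280/300]
5 vans opened.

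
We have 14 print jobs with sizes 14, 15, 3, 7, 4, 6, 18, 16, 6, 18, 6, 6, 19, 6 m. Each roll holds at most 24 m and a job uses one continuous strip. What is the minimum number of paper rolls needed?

7

Total = 19 + 18 + 18 + 16 + 15 + 14 + 7 + 6 + 6 + 6 + 6 + 6 + 4 + 3 = 144 m.
Lower bound: ⌈144/24⌉ = 6 paper rolls.
A packing using 7 paper rolls:
  roll 1: 19 + 4 = 23
  roll 2: 18 + 6 = 24
  roll 3: 18 + 6 = 24
  roll 4: 16 + 7 = 23
  roll 5: 15 + 6 + 3 = 24
  roll 6: 14 + 6 = 20
  roll 7: 6 = 6
No arrangement into 6 paper rolls stays within capacity, so 7 is optimal.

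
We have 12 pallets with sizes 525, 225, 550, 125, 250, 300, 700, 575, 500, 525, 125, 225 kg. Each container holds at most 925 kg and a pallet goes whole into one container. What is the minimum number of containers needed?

6

Total = 700 + 575 + 550 + 525 + 525 + 500 + 300 + 250 + 225 + 225 + 125 + 125 = 4625 kg.
Lower bound: ⌈4625/925⌉ = 5 containers.
Also, 6 pallets each exceed 925/2 kg, and no two of those can share a container, so at least 6 containers are needed.
A packing using 6 containers:
  container 1: 700 + 225 = 925
  container 2: 575 + 300 = 875
  container 3: 550 + 250 + 125 = 925
  container 4: 525 + 225 + 125 = 875
  container 5: 525 = 525
  container 6: 500 = 500
This matches the lower bound, so 6 is optimal.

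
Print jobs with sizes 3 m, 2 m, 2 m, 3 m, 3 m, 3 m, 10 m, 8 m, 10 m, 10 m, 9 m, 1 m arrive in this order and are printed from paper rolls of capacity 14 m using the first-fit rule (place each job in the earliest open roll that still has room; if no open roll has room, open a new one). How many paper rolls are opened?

  3 → roll 1 (new)  [load 3/14]
  2 → roll 1  [load 5/14]
  2 → roll 1  [load 7/14]
  3 → roll 1  [load 10/14]
  3 → roll 1  [load 13/14]
  3 → roll 2 (new)  [load 3/14]
  10 → roll 2  [load 13/14]
  8 → roll 3 (new)  [load 8/14]
  10 → roll 4 (new)  [load 10/14]
  10 → roll 5 (new)  [load 10/14]
  9 → roll 6 (new)  [load 9/14]
  1 → roll 1  [load 14/14]
6 paper rolls opened.

6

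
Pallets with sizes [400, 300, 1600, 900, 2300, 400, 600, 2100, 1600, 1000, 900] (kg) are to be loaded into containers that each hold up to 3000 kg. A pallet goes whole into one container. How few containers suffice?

Total = 2300 + 2100 + 1600 + 1600 + 1000 + 900 + 900 + 600 + 400 + 400 + 300 = 12100 kg.
Lower bound: ⌈12100/3000⌉ = 5 containers.
A packing using 5 containers:
  container 1: 2300 + 600 = 2900
  container 2: 2100 + 900 = 3000
  container 3: 1600 + 1000 + 400 = 3000
  container 4: 1600 + 900 + 400 = 2900
  container 5: 300 = 300
This matches the lower bound, so 5 is optimal.

5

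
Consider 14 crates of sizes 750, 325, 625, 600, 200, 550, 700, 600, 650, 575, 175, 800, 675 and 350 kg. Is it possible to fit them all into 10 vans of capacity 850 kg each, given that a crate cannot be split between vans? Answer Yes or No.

Total = 7575 kg; ⌈7575/850⌉ = 9.
10 crates each exceed half the capacity and cannot share a van, forcing at least 10 vans.
The bound of 10 does not rule out 10, but exhaustive search shows no assignment into 10 vans of capacity 850 kg exists — the minimum is 11.

No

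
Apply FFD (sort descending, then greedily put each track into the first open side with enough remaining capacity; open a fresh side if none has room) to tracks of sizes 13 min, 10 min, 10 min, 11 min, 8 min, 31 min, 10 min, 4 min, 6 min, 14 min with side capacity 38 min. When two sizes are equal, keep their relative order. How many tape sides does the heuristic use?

Sorted descending: 31, 14, 13, 11, 10, 10, 10, 8, 6, 4.
  31 → side 1 (new)  [load 31/38]
  14 → side 2 (new)  [load 14/38]
  13 → side 2  [load 27/38]
  11 → side 2  [load 38/38]
  10 → side 3 (new)  [load 10/38]
  10 → side 3  [load 20/38]
  10 → side 3  [load 30/38]
  8 → side 3  [load 38/38]
  6 → side 1  [load 37/38]
  4 → side 4 (new)  [load 4/38]
4 tape sides opened.

4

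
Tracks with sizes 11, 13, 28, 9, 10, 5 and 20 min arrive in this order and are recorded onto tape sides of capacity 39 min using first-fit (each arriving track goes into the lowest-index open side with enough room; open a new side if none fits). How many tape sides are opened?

  11 → side 1 (new)  [load 11/39]
  13 → side 1  [load 24/39]
  28 → side 2 (new)  [load 28/39]
  9 → side 1  [load 33/39]
  10 → side 2  [load 38/39]
  5 → side 1  [load 38/39]
  20 → side 3 (new)  [load 20/39]
3 tape sides opened.

3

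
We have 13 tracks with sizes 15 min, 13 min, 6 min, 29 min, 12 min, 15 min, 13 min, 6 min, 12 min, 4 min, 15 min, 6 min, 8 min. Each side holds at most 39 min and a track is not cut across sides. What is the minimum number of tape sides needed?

Total = 29 + 15 + 15 + 15 + 13 + 13 + 12 + 12 + 8 + 6 + 6 + 6 + 4 = 154 min.
Lower bound: ⌈154/39⌉ = 4 tape sides.
A packing using 4 tape sides:
  side 1: 29 + 6 + 4 = 39
  side 2: 15 + 15 + 8 = 38
  side 3: 15 + 12 + 12 = 39
  side 4: 13 + 13 + 6 + 6 = 38
This matches the lower bound, so 4 is optimal.

4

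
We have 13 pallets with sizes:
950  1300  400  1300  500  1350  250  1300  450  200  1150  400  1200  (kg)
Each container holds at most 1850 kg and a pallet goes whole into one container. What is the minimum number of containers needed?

Total = 1350 + 1300 + 1300 + 1300 + 1200 + 1150 + 950 + 500 + 450 + 400 + 400 + 250 + 200 = 10750 kg.
Lower bound: ⌈10750/1850⌉ = 6 containers.
Also, 7 pallets each exceed 925 kg, and no two of those can share a container, so at least 7 containers are needed.
A packing using 7 containers:
  container 1: 1350 + 500 = 1850
  container 2: 1300 + 450 = 1750
  container 3: 1300 + 400 = 1700
  container 4: 1300 + 400 = 1700
  container 5: 1200 + 250 + 200 = 1650
  container 6: 1150 = 1150
  container 7: 950 = 950
This matches the lower bound, so 7 is optimal.

7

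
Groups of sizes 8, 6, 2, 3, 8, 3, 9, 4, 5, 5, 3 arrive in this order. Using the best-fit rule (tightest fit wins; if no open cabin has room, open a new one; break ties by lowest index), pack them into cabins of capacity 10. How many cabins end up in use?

  8 → cabin 1 (new)  [load 8/10]
  6 → cabin 2 (new)  [load 6/10]
  2 → cabin 1  [load 10/10]
  3 → cabin 2  [load 9/10]
  8 → cabin 3 (new)  [load 8/10]
  3 → cabin 4 (new)  [load 3/10]
  9 → cabin 5 (new)  [load 9/10]
  4 → cabin 4  [load 7/10]
  5 → cabin 6 (new)  [load 5/10]
  5 → cabin 6  [load 10/10]
  3 → cabin 4  [load 10/10]
6 cabins opened.

6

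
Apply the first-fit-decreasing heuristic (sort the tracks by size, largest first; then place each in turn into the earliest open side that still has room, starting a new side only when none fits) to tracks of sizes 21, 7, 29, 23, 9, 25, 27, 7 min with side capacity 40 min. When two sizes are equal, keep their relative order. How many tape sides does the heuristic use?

5

Sorted descending: 29, 27, 25, 23, 21, 9, 7, 7.
  29 → side 1 (new)  [load 29/40]
  27 → side 2 (new)  [load 27/40]
  25 → side 3 (new)  [load 25/40]
  23 → side 4 (new)  [load 23/40]
  21 → side 5 (new)  [load 21/40]
  9 → side 1  [load 38/40]
  7 → side 2  [load 34/40]
  7 → side 3  [load 32/40]
5 tape sides opened.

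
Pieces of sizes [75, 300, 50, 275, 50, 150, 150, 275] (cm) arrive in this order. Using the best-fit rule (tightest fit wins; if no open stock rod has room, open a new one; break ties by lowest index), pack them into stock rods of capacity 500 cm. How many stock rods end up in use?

3

  75 → stock rod 1 (new)  [load 75/500]
  300 → stock rod 1  [load 375/500]
  50 → stock rod 1  [load 425/500]
  275 → stock rod 2 (new)  [load 275/500]
  50 → stock rod 1  [load 475/500]
  150 → stock rod 2  [load 425/500]
  150 → stock rod 3 (new)  [load 150/500]
  275 → stock rod 3  [load 425/500]
3 stock rods opened.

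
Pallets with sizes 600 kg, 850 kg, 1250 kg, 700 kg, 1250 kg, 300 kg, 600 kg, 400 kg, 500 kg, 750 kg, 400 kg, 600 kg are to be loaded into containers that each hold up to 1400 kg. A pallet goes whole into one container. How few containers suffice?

7

Total = 1250 + 1250 + 850 + 750 + 700 + 600 + 600 + 600 + 500 + 400 + 400 + 300 = 8200 kg.
Lower bound: ⌈8200/1400⌉ = 6 containers.
A packing using 7 containers:
  container 1: 1250 = 1250
  container 2: 1250 = 1250
  container 3: 850 + 500 = 1350
  container 4: 750 + 600 = 1350
  container 5: 700 + 600 = 1300
  container 6: 600 + 400 + 400 = 1400
  container 7: 300 = 300
No arrangement into 6 containers stays within capacity, so 7 is optimal.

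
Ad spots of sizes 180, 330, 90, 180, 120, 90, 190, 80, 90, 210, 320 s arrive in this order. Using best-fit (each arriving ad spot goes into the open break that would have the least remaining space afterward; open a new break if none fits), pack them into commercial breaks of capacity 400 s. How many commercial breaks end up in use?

  180 → break 1 (new)  [load 180/400]
  330 → break 2 (new)  [load 330/400]
  90 → break 1  [load 270/400]
  180 → break 3 (new)  [load 180/400]
  120 → break 1  [load 390/400]
  90 → break 3  [load 270/400]
  190 → break 4 (new)  [load 190/400]
  80 → break 3  [load 350/400]
  90 → break 4  [load 280/400]
  210 → break 5 (new)  [load 210/400]
  320 → break 6 (new)  [load 320/400]
6 commercial breaks opened.

6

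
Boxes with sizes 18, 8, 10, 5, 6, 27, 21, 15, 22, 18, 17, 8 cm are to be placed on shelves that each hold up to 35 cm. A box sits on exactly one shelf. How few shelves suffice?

6

Total = 27 + 22 + 21 + 18 + 18 + 17 + 15 + 10 + 8 + 8 + 6 + 5 = 175 cm.
Lower bound: ⌈175/35⌉ = 5 shelves.
A packing using 6 shelves:
  shelf 1: 27 + 8 = 35
  shelf 2: 22 + 10 = 32
  shelf 3: 21 + 8 + 6 = 35
  shelf 4: 18 + 17 = 35
  shelf 5: 18 + 15 = 33
  shelf 6: 5 = 5
No arrangement into 5 shelves stays within capacity, so 6 is optimal.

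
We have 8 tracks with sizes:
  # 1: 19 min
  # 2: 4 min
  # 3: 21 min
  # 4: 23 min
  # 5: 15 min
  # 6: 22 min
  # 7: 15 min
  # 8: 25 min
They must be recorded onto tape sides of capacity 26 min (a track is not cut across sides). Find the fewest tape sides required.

Total = 25 + 23 + 22 + 21 + 19 + 15 + 15 + 4 = 144 min.
Lower bound: ⌈144/26⌉ = 6 tape sides.
Also, 7 tracks each exceed 13 min, and no two of those can share a side, so at least 7 tape sides are needed.
A packing using 7 tape sides:
  side 1: 25 = 25
  side 2: 23 = 23
  side 3: 22 + 4 = 26
  side 4: 21 = 21
  side 5: 19 = 19
  side 6: 15 = 15
  side 7: 15 = 15
This matches the lower bound, so 7 is optimal.

7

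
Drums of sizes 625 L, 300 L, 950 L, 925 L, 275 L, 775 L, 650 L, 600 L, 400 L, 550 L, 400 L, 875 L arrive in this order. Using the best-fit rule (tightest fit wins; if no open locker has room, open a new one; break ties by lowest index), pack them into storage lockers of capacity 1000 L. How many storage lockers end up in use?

8

  625 → locker 1 (new)  [load 625/1000]
  300 → locker 1  [load 925/1000]
  950 → locker 2 (new)  [load 950/1000]
  925 → locker 3 (new)  [load 925/1000]
  275 → locker 4 (new)  [load 275/1000]
  775 → locker 5 (new)  [load 775/1000]
  650 → locker 4  [load 925/1000]
  600 → locker 6 (new)  [load 600/1000]
  400 → locker 6  [load 1000/1000]
  550 → locker 7 (new)  [load 550/1000]
  400 → locker 7  [load 950/1000]
  875 → locker 8 (new)  [load 875/1000]
8 storage lockers opened.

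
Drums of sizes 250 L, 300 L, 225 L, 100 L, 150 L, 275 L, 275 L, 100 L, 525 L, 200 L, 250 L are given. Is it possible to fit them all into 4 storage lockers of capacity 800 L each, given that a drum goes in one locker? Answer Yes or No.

A valid assignment using 4 storage lockers:
  locker 1: 525 + 275 = 800
  locker 2: 300 + 275 + 225 = 800
  locker 3: 250 + 250 + 200 + 100 = 800
  locker 4: 150 + 100 = 250
Every load is within 800 L, so 4 storage lockers suffice.

Yes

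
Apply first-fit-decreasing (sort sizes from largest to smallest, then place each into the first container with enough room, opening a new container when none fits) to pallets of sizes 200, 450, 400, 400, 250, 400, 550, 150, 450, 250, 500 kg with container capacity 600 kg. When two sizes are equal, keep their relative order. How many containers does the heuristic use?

8

Sorted descending: 550, 500, 450, 450, 400, 400, 400, 250, 250, 200, 150.
  550 → container 1 (new)  [load 550/600]
  500 → container 2 (new)  [load 500/600]
  450 → container 3 (new)  [load 450/600]
  450 → container 4 (new)  [load 450/600]
  400 → container 5 (new)  [load 400/600]
  400 → container 6 (new)  [load 400/600]
  400 → container 7 (new)  [load 400/600]
  250 → container 8 (new)  [load 250/600]
  250 → container 8  [load 500/600]
  200 → container 5  [load 600/600]
  150 → container 3  [load 600/600]
8 containers opened.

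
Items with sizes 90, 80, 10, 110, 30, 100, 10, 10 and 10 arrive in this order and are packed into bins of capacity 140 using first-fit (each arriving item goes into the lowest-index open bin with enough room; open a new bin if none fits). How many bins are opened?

  90 → bin 1 (new)  [load 90/140]
  80 → bin 2 (new)  [load 80/140]
  10 → bin 1  [load 100/140]
  110 → bin 3 (new)  [load 110/140]
  30 → bin 1  [load 130/140]
  100 → bin 4 (new)  [load 100/140]
  10 → bin 1  [load 140/140]
  10 → bin 2  [load 90/140]
  10 → bin 2  [load 100/140]
4 bins opened.

4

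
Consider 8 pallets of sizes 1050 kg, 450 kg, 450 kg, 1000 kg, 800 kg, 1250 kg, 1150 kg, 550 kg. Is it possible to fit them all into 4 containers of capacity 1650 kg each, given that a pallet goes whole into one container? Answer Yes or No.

Total = 6700 kg; ⌈6700/1650⌉ = 5.
At least 5 containers are required, but only 4 are allowed.

No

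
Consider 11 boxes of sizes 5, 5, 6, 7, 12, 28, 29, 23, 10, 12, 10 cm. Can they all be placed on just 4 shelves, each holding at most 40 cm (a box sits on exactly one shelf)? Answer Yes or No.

A valid assignment using 4 shelves:
  shelf 1: 29 + 10 = 39
  shelf 2: 28 + 12 = 40
  shelf 3: 23 + 12 + 5 = 40
  shelf 4: 10 + 7 + 6 + 5 = 28
Every load is within 40 cm, so 4 shelves suffice.

Yes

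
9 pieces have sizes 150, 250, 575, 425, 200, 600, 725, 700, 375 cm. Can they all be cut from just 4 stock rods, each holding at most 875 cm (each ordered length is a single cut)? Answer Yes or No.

Total = 4000 cm; ⌈4000/875⌉ = 5.
At least 5 stock rods are required, but only 4 are allowed.

No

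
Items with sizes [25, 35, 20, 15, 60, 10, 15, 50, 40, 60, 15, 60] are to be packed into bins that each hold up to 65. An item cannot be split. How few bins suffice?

Total = 60 + 60 + 60 + 50 + 40 + 35 + 25 + 20 + 15 + 15 + 15 + 10 = 405.
Lower bound: ⌈405/65⌉ = 7 bins.
A packing using 7 bins:
  bin 1: 60 = 60
  bin 2: 60 = 60
  bin 3: 60 = 60
  bin 4: 50 + 15 = 65
  bin 5: 40 + 25 = 65
  bin 6: 35 + 20 + 10 = 65
  bin 7: 15 + 15 = 30
This matches the lower bound, so 7 is optimal.

7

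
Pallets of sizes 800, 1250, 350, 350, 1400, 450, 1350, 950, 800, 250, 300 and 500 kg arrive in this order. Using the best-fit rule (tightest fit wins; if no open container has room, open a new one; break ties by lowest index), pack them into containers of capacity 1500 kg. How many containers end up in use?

  800 → container 1 (new)  [load 800/1500]
  1250 → container 2 (new)  [load 1250/1500]
  350 → container 1  [load 1150/1500]
  350 → container 1  [load 1500/1500]
  1400 → container 3 (new)  [load 1400/1500]
  450 → container 4 (new)  [load 450/1500]
  1350 → container 5 (new)  [load 1350/1500]
  950 → container 4  [load 1400/1500]
  800 → container 6 (new)  [load 800/1500]
  250 → container 2  [load 1500/1500]
  300 → container 6  [load 1100/1500]
  500 → container 7 (new)  [load 500/1500]
7 containers opened.

7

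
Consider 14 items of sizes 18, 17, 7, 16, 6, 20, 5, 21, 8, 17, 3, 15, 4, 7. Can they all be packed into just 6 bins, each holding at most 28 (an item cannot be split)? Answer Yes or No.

Total = 164; ⌈164/28⌉ = 6.
7 items each exceed half the capacity and cannot share a bin, forcing at least 7 bins.
At least 7 bins are required, but only 6 are allowed.

No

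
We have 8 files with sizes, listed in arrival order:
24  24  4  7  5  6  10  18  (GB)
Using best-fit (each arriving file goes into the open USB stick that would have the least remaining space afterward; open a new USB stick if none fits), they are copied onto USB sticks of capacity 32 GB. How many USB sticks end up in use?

  24 → USB stick 1 (new)  [load 24/32]
  24 → USB stick 2 (new)  [load 24/32]
  4 → USB stick 1  [load 28/32]
  7 → USB stick 2  [load 31/32]
  5 → USB stick 3 (new)  [load 5/32]
  6 → USB stick 3  [load 11/32]
  10 → USB stick 3  [load 21/32]
  18 → USB stick 4 (new)  [load 18/32]
4 USB sticks opened.

4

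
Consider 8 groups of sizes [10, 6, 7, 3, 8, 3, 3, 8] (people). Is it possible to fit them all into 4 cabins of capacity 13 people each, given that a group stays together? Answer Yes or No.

A valid assignment using 4 cabins:
  cabin 1: 10 + 3 = 13
  cabin 2: 8 + 3 = 11
  cabin 3: 8 + 3 = 11
  cabin 4: 7 + 6 = 13
Every load is within 13 people, so 4 cabins suffice.

Yes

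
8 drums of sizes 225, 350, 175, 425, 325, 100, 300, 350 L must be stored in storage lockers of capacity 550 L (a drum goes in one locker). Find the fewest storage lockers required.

Total = 425 + 350 + 350 + 325 + 300 + 225 + 175 + 100 = 2250 L.
Lower bound: ⌈2250/550⌉ = 5 storage lockers.
A packing using 5 storage lockers:
  locker 1: 425 + 100 = 525
  locker 2: 350 + 175 = 525
  locker 3: 350 = 350
  locker 4: 325 + 225 = 550
  locker 5: 300 = 300
This matches the lower bound, so 5 is optimal.

5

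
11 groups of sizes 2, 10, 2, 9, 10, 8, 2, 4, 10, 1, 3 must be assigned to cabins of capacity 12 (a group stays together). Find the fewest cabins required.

6

Total = 10 + 10 + 10 + 9 + 8 + 4 + 3 + 2 + 2 + 2 + 1 = 61.
Lower bound: ⌈61/12⌉ = 6 cabins.
A packing using 6 cabins:
  cabin 1: 10 + 2 = 12
  cabin 2: 10 + 2 = 12
  cabin 3: 10 + 2 = 12
  cabin 4: 9 + 3 = 12
  cabin 5: 8 + 4 = 12
  cabin 6: 1 = 1
This matches the lower bound, so 6 is optimal.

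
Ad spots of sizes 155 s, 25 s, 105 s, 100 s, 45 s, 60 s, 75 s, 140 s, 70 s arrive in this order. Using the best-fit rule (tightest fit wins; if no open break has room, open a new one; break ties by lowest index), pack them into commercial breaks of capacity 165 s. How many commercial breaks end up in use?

  155 → break 1 (new)  [load 155/165]
  25 → break 2 (new)  [load 25/165]
  105 → break 2  [load 130/165]
  100 → break 3 (new)  [load 100/165]
  45 → break 3  [load 145/165]
  60 → break 4 (new)  [load 60/165]
  75 → break 4  [load 135/165]
  140 → break 5 (new)  [load 140/165]
  70 → break 6 (new)  [load 70/165]
6 commercial breaks opened.

6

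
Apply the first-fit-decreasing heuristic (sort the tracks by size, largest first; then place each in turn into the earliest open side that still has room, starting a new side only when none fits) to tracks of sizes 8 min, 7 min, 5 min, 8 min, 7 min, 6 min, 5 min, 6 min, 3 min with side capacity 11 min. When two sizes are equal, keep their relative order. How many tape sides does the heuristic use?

6

Sorted descending: 8, 8, 7, 7, 6, 6, 5, 5, 3.
  8 → side 1 (new)  [load 8/11]
  8 → side 2 (new)  [load 8/11]
  7 → side 3 (new)  [load 7/11]
  7 → side 4 (new)  [load 7/11]
  6 → side 5 (new)  [load 6/11]
  6 → side 6 (new)  [load 6/11]
  5 → side 5  [load 11/11]
  5 → side 6  [load 11/11]
  3 → side 1  [load 11/11]
6 tape sides opened.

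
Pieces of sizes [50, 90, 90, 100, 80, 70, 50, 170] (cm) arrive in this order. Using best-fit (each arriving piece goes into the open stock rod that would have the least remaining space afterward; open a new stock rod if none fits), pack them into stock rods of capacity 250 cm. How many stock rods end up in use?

3

  50 → stock rod 1 (new)  [load 50/250]
  90 → stock rod 1  [load 140/250]
  90 → stock rod 1  [load 230/250]
  100 → stock rod 2 (new)  [load 100/250]
  80 → stock rod 2  [load 180/250]
  70 → stock rod 2  [load 250/250]
  50 → stock rod 3 (new)  [load 50/250]
  170 → stock rod 3  [load 220/250]
3 stock rods opened.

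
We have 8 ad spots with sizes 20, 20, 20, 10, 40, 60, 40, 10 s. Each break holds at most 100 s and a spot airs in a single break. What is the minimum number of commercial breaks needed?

3

Total = 60 + 40 + 40 + 20 + 20 + 20 + 10 + 10 = 220 s.
Lower bound: ⌈220/100⌉ = 3 commercial breaks.
A packing using 3 commercial breaks:
  break 1: 60 + 40 = 100
  break 2: 40 + 20 + 20 + 20 = 100
  break 3: 10 + 10 = 20
This matches the lower bound, so 3 is optimal.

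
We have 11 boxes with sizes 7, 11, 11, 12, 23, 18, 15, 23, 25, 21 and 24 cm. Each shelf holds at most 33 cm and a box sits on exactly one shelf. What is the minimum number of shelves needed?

7

Total = 25 + 24 + 23 + 23 + 21 + 18 + 15 + 12 + 11 + 11 + 7 = 190 cm.
Lower bound: ⌈190/33⌉ = 6 shelves.
A packing using 7 shelves:
  shelf 1: 25 + 7 = 32
  shelf 2: 24 = 24
  shelf 3: 23 = 23
  shelf 4: 23 = 23
  shelf 5: 21 + 12 = 33
  shelf 6: 18 + 15 = 33
  shelf 7: 11 + 11 = 22
No arrangement into 6 shelves stays within capacity, so 7 is optimal.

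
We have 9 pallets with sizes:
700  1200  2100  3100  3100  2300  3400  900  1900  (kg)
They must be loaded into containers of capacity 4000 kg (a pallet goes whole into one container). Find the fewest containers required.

5

Total = 3400 + 3100 + 3100 + 2300 + 2100 + 1900 + 1200 + 900 + 700 = 18700 kg.
Lower bound: ⌈18700/4000⌉ = 5 containers.
A packing using 5 containers:
  container 1: 3400 = 3400
  container 2: 3100 + 900 = 4000
  container 3: 3100 + 700 = 3800
  container 4: 2300 + 1200 = 3500
  container 5: 2100 + 1900 = 4000
This matches the lower bound, so 5 is optimal.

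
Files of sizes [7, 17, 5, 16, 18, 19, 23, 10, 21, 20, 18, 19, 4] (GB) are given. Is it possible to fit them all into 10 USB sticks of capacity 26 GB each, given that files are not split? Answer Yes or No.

A valid assignment using 9 USB sticks:
  USB stick 1: 23 = 23
  USB stick 2: 21 + 5 = 26
  USB stick 3: 20 + 4 = 24
  USB stick 4: 19 + 7 = 26
  USB stick 5: 19 = 19
  USB stick 6: 18 = 18
  USB stick 7: 18 = 18
  USB stick 8: 17 = 17
  USB stick 9: 16 + 10 = 26
That uses only 9 ≤ 10, so 10 USB sticks are enough.

Yes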